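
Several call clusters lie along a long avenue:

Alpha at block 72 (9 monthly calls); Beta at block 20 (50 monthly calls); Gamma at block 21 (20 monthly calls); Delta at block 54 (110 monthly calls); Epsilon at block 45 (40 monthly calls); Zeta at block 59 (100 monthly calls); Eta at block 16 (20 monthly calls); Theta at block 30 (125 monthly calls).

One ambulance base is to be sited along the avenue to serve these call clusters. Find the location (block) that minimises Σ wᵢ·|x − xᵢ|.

x = 45

For a sum of weighted absolute distances on a line, the optimum is the weighted median (not the mean). Total weight W = 474; half-weight = 237.
Sort by position and accumulate weight:
  block 16 (Eta, w=20) → cum 20
  block 20 (Beta, w=50) → cum 70
  block 21 (Gamma, w=20) → cum 90
  block 30 (Theta, w=125) → cum 215
  block 45 (Epsilon, w=40) → cum 255  ≥ 237 → median here
  block 54 (Delta, w=110) → cum 365
  block 59 (Zeta, w=100) → cum 465
  block 72 (Alpha, w=9) → cum 474
Optimal location: block 45.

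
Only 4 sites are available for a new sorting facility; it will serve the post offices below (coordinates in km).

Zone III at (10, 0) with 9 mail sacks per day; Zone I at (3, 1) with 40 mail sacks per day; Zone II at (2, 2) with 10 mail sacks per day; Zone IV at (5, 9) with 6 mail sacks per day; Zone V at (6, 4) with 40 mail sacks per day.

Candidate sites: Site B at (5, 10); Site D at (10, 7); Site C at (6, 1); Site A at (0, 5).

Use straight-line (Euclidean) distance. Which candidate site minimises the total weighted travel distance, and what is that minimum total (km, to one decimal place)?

Total weighted distance at each candidate:
  Site B (5, 10): total = 804.2
  Site D (10, 7): total = 758.4
  Site C (6, 1): total = 366.7
  Site A (0, 5): total = 618.4
Minimum is at Site C with total 366.7 km.

Site C, total 366.7 km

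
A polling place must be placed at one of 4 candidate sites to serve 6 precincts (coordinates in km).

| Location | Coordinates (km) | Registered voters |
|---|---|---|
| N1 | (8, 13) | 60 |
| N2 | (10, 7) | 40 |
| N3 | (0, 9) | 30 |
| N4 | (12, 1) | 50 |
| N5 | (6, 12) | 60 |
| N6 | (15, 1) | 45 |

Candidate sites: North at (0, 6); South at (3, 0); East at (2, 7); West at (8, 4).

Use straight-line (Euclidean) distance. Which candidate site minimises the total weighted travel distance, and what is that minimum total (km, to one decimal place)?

West, total 2054.7 km

Total weighted distance at each candidate:
  North (0, 6): total = 3000.4
  South (3, 0): total = 3253.1
  East (2, 7): total = 2525.6
  West (8, 4): total = 2054.7
Minimum is at West with total 2054.7 km.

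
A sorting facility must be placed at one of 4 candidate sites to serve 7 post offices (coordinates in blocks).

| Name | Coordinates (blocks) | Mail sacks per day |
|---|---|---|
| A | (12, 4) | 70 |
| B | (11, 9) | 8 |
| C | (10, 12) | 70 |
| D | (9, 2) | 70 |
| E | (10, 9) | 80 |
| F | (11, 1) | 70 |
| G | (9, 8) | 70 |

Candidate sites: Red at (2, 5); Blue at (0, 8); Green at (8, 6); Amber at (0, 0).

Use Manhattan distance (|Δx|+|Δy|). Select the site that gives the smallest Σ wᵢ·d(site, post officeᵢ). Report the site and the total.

Total weighted distance at each candidate:
  Red (2, 5): total = 5194
  Blue (0, 8): total = 6016
  Green (8, 6): total = 2548
  Amber (0, 0): total = 7140
Minimum is at Green with total 2548 blocks.

Green, total 2548 blocks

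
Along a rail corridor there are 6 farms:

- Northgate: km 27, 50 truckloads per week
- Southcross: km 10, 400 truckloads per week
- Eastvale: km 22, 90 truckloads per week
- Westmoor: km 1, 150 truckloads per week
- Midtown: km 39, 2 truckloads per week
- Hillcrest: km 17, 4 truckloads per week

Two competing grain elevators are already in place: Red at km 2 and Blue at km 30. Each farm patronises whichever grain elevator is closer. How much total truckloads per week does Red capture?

The indifferent point is the midpoint (2+30)/2 = 16; farms left of it (closer to Red at 2) go to Red, those right go to Blue.
  Westmoor at 1 (w=150) → Red
  Southcross at 10 (w=400) → Red
  Hillcrest at 17 (w=4) → Blue
  Eastvale at 22 (w=90) → Blue
  Northgate at 27 (w=50) → Blue
  Midtown at 39 (w=2) → Blue
Red captures 550; Blue captures 146.

550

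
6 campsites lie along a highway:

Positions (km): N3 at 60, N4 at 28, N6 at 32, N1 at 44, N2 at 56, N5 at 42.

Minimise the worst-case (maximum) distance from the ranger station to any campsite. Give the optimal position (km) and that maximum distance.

location 44, max distance 16

The 1-center on a line is the midpoint of the two extreme points: leftmost at 28, rightmost at 60.
Optimal location = (28 + 60)/2 = 44; maximum distance = (60 − 28)/2 = 16.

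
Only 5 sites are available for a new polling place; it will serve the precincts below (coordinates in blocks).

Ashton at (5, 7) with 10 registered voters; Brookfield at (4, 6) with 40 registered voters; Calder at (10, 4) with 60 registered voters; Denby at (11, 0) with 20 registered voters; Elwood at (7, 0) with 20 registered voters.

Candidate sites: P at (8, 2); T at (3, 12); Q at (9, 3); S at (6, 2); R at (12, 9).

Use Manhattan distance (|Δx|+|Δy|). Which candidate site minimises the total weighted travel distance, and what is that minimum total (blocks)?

Q, total 720 blocks

Total weighted distance at each candidate:
  P (8, 2): total = 800
  T (3, 12): total = 1970
  Q (9, 3): total = 720
  S (6, 2): total = 860
  R (12, 9): total = 1430
Minimum is at Q with total 720 blocks.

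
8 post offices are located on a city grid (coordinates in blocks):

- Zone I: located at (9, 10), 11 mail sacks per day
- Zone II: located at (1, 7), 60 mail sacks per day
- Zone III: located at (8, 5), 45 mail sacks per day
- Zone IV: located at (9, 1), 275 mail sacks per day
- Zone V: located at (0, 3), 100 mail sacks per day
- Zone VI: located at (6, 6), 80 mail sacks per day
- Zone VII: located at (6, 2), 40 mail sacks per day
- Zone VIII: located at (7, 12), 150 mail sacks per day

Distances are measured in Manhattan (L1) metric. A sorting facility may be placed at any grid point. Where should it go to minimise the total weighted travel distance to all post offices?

(7, 3)

Manhattan distance separates: Σwᵢ(|x−xᵢ|+|y−yᵢ|) = Σwᵢ|x−xᵢ| + Σwᵢ|y−yᵢ|, so x and y are optimised independently as 1-D weighted medians.
Total weight W = 761; half = 380.5.
x-coordinate, sorted with cumulative weight:
  x=0 (Zone V, w=100) cum 100
  x=1 (Zone II, w=60) cum 160
  x=6 (Zone VI, w=80) cum 240
  x=6 (Zone VII, w=40) cum 280
  x=7 (Zone VIII, w=150) cum 430  ← median
  x=8 (Zone III, w=45) cum 475
  x=9 (Zone I, w=11) cum 486
  x=9 (Zone IV, w=275) cum 761
⇒ x* = 7
y-coordinate, sorted with cumulative weight:
  y=1 (Zone IV, w=275) cum 275
  y=2 (Zone VII, w=40) cum 315
  y=3 (Zone V, w=100) cum 415  ← median
  y=5 (Zone III, w=45) cum 460
  y=6 (Zone VI, w=80) cum 540
  y=7 (Zone II, w=60) cum 600
  y=10 (Zone I, w=11) cum 611
  y=12 (Zone VIII, w=150) cum 761
⇒ y* = 3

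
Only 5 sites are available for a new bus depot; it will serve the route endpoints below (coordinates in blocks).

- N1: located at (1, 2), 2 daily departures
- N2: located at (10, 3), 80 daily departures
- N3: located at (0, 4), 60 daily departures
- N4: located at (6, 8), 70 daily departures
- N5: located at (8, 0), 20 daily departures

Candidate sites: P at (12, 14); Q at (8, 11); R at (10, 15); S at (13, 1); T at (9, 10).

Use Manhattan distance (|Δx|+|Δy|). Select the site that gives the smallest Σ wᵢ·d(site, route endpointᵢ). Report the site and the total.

Total weighted distance at each candidate:
  P (12, 14): total = 3606
  Q (8, 11): total = 2302
  R (10, 15): total = 3374
  S (13, 1): total = 2486
  T (9, 10): total = 2142
Minimum is at T with total 2142 blocks.

T, total 2142 blocks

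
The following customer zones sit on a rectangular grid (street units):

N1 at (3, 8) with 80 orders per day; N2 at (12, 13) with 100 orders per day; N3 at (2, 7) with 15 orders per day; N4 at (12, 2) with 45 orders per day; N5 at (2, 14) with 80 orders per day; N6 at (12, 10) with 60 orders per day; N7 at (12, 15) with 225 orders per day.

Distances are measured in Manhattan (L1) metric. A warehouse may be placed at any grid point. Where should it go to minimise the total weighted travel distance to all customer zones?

Manhattan distance separates: Σwᵢ(|x−xᵢ|+|y−yᵢ|) = Σwᵢ|x−xᵢ| + Σwᵢ|y−yᵢ|, so x and y are optimised independently as 1-D weighted medians.
Total weight W = 605; half = 302.5.
x-coordinate, sorted with cumulative weight:
  x=2 (N3, w=15) cum 15
  x=2 (N5, w=80) cum 95
  x=3 (N1, w=80) cum 175
  x=12 (N2, w=100) cum 275
  x=12 (N4, w=45) cum 320  ← median
  x=12 (N6, w=60) cum 380
  x=12 (N7, w=225) cum 605
⇒ x* = 12
y-coordinate, sorted with cumulative weight:
  y=2 (N4, w=45) cum 45
  y=7 (N3, w=15) cum 60
  y=8 (N1, w=80) cum 140
  y=10 (N6, w=60) cum 200
  y=13 (N2, w=100) cum 300
  y=14 (N5, w=80) cum 380  ← median
  y=15 (N7, w=225) cum 605
⇒ y* = 14

(12, 14)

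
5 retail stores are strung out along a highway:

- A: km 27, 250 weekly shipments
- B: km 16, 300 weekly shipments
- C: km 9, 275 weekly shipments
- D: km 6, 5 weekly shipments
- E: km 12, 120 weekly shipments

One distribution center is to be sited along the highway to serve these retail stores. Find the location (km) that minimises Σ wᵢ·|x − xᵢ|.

For a sum of weighted absolute distances on a line, the optimum is the weighted median (not the mean). Total weight W = 950; half-weight = 475.
Sort by position and accumulate weight:
  km 6 (D, w=5) → cum 5
  km 9 (C, w=275) → cum 280
  km 12 (E, w=120) → cum 400
  km 16 (B, w=300) → cum 700  ≥ 475 → median here
  km 27 (A, w=250) → cum 950
Optimal location: km 16.

x = 16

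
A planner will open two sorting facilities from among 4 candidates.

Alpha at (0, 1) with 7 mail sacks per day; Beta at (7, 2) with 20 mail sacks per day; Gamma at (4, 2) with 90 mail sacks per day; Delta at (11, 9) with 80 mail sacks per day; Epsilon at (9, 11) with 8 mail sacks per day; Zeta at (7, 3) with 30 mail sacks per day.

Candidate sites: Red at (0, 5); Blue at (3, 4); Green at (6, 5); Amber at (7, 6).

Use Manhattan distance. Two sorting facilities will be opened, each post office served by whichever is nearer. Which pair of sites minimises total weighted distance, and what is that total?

Evaluate every pair (each demand assigned to the nearer of the two):
  {Blue, Amber}: total = 1098
  {Blue, Green}: total = 1274
  {Green, Amber}: total = 1306
  {Red, Green}: total = 1440
  {Red, Amber}: total = 1444
  {Red, Blue}: total = 1712
Best pair: {Blue, Amber} with total 1098.

{Blue, Amber}, total 1098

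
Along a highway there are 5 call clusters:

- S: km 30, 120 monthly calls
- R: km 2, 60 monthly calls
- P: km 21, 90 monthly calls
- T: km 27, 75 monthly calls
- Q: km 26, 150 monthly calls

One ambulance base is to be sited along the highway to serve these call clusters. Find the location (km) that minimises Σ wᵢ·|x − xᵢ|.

For a sum of weighted absolute distances on a line, the optimum is the weighted median (not the mean). Total weight W = 495; half-weight = 247.5.
Sort by position and accumulate weight:
  km 2 (R, w=60) → cum 60
  km 21 (P, w=90) → cum 150
  km 26 (Q, w=150) → cum 300  ≥ 247.5 → median here
  km 27 (T, w=75) → cum 375
  km 30 (S, w=120) → cum 495
Optimal location: km 26.

x = 26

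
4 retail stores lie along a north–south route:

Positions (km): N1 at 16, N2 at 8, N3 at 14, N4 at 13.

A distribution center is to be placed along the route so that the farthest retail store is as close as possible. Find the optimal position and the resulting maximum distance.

location 12, max distance 4

The 1-center on a line is the midpoint of the two extreme points: leftmost at 8, rightmost at 16.
Optimal location = (8 + 16)/2 = 12; maximum distance = (16 − 8)/2 = 4.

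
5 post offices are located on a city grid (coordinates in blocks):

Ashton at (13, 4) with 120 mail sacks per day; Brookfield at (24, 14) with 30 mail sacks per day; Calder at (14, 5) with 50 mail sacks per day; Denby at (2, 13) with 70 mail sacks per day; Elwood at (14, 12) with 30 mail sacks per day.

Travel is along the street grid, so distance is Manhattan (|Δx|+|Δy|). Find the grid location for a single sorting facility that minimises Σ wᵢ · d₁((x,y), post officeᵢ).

Manhattan distance separates: Σwᵢ(|x−xᵢ|+|y−yᵢ|) = Σwᵢ|x−xᵢ| + Σwᵢ|y−yᵢ|, so x and y are optimised independently as 1-D weighted medians.
Total weight W = 300; half = 150.
x-coordinate, sorted with cumulative weight:
  x=2 (Denby, w=70) cum 70
  x=13 (Ashton, w=120) cum 190  ← median
  x=14 (Calder, w=50) cum 240
  x=14 (Elwood, w=30) cum 270
  x=24 (Brookfield, w=30) cum 300
⇒ x* = 13
y-coordinate, sorted with cumulative weight:
  y=4 (Ashton, w=120) cum 120
  y=5 (Calder, w=50) cum 170  ← median
  y=12 (Elwood, w=30) cum 200
  y=13 (Denby, w=70) cum 270
  y=14 (Brookfield, w=30) cum 300
⇒ y* = 5

(13, 5)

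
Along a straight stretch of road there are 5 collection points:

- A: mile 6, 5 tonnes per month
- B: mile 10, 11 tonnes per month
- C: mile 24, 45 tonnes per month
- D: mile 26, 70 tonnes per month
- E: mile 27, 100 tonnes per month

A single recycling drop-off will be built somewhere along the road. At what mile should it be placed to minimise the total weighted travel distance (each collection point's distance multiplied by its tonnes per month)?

For a sum of weighted absolute distances on a line, the optimum is the weighted median (not the mean). Total weight W = 231; half-weight = 115.5.
Sort by position and accumulate weight:
  mile 6 (A, w=5) → cum 5
  mile 10 (B, w=11) → cum 16
  mile 24 (C, w=45) → cum 61
  mile 26 (D, w=70) → cum 131  ≥ 115.5 → median here
  mile 27 (E, w=100) → cum 231
Optimal location: mile 26.

x = 26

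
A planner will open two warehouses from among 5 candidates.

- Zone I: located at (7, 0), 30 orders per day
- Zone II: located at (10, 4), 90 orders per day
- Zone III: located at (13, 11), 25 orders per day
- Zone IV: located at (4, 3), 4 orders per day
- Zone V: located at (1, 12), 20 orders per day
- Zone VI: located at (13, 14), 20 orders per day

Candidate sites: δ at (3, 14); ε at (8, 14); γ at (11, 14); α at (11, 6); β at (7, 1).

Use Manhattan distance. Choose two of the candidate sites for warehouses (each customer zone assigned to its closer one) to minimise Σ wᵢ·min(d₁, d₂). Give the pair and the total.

{γ, β}, total 995

Evaluate every pair (each demand assigned to the nearer of the two):
  {γ, β}: total = 995
  {γ, α}: total = 1015
  {α, β}: total = 1015
  {δ, α}: total = 1065
  {ε, α}: total = 1065
  {ε, β}: total = 1070
  {δ, β}: total = 1195
  {δ, γ}: total = 1823
  {ε, γ}: total = 1845
  {δ, ε}: total = 1958
Best pair: {γ, β} with total 995.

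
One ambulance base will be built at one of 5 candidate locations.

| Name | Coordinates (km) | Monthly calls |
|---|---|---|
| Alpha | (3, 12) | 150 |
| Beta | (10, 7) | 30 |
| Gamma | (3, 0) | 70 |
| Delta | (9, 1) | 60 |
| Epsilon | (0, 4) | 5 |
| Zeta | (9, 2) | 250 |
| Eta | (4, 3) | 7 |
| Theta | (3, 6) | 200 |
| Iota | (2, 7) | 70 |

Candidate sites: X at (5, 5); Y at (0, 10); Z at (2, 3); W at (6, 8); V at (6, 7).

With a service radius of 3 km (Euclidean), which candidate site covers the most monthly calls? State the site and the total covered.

X, covering 207

Coverage radius r = 3 km; a point is covered iff (Δx)²+(Δy)² ≤ 3² = 9.
  X (5, 5): covers {Eta, Theta} → 207
  Y (0, 10): covers {none} → 0
  Z (2, 3): covers {Epsilon, Eta} → 12
  W (6, 8): covers {none} → 0
  V (6, 7): covers {none} → 0
Maximum coverage at X: 207 monthly calls.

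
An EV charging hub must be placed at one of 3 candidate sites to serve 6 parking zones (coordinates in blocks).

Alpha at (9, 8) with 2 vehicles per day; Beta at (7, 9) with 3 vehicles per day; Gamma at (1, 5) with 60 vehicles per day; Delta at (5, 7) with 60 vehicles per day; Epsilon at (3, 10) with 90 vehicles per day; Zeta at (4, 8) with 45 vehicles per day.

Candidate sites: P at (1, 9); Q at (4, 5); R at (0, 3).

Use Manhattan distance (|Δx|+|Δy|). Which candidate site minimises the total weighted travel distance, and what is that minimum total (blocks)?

Total weighted distance at each candidate:
  P (1, 9): total = 1086
  Q (4, 5): total = 1072
  R (0, 3): total = 2092
Minimum is at Q with total 1072 blocks.

Q, total 1072 blocks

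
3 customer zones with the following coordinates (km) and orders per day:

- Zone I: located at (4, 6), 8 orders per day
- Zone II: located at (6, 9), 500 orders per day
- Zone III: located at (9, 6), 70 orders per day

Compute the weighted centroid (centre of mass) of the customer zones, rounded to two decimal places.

The minimiser of Σwᵢ‖p−pᵢ‖² is the weighted centroid p* = (Σwᵢpᵢ)/(Σwᵢ).
Σwᵢ = 578.
Σwᵢxᵢ = 8·4 + 500·6 + 70·9 = 3662.
Σwᵢyᵢ = 8·6 + 500·9 + 70·6 = 4968.
x* = 3662/578 = 6.34, y* = 4968/578 = 8.60.

(6.34, 8.60)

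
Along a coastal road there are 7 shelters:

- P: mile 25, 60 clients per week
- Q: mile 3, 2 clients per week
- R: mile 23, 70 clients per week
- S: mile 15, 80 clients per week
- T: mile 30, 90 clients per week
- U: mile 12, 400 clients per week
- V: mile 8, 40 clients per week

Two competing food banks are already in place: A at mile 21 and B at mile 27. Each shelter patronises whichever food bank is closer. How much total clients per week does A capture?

The indifferent point is the midpoint (21+27)/2 = 24; shelters left of it (closer to A at 21) go to A, those right go to B.
  Q at 3 (w=2) → A
  V at 8 (w=40) → A
  U at 12 (w=400) → A
  S at 15 (w=80) → A
  R at 23 (w=70) → A
  P at 25 (w=60) → B
  T at 30 (w=90) → B
A captures 592; B captures 150.

592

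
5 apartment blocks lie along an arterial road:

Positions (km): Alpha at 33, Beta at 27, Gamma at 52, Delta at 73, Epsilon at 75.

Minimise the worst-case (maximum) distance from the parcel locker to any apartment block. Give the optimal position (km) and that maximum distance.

location 51, max distance 24

The 1-center on a line is the midpoint of the two extreme points: leftmost at 27, rightmost at 75.
Optimal location = (27 + 75)/2 = 51; maximum distance = (75 − 27)/2 = 24.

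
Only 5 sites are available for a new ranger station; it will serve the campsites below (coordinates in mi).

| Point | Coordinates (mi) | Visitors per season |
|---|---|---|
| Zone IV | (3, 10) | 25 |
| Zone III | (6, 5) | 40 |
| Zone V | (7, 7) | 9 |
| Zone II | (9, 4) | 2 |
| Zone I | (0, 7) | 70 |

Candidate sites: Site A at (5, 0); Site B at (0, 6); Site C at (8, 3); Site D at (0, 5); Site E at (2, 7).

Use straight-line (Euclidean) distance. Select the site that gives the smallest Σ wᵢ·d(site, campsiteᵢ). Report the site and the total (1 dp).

Total weighted distance at each candidate:
  Site A (5, 0): total = 1137.9
  Site B (0, 6): total = 520.4
  Site C (8, 3): total = 994.2
  Site D (0, 5): total = 609.4
  Site E (2, 7): total = 458.2
Minimum is at Site E with total 458.2 mi.

Site E, total 458.2 mi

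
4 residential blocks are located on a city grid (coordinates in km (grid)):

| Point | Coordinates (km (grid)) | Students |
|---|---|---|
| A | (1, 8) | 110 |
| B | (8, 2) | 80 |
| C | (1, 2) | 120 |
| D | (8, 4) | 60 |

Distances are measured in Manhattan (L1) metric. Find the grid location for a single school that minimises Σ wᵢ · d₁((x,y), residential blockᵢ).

Manhattan distance separates: Σwᵢ(|x−xᵢ|+|y−yᵢ|) = Σwᵢ|x−xᵢ| + Σwᵢ|y−yᵢ|, so x and y are optimised independently as 1-D weighted medians.
Total weight W = 370; half = 185.
x-coordinate, sorted with cumulative weight:
  x=1 (A, w=110) cum 110
  x=1 (C, w=120) cum 230  ← median
  x=8 (B, w=80) cum 310
  x=8 (D, w=60) cum 370
⇒ x* = 1
y-coordinate, sorted with cumulative weight:
  y=2 (B, w=80) cum 80
  y=2 (C, w=120) cum 200  ← median
  y=4 (D, w=60) cum 260
  y=8 (A, w=110) cum 370
⇒ y* = 2

(1, 2)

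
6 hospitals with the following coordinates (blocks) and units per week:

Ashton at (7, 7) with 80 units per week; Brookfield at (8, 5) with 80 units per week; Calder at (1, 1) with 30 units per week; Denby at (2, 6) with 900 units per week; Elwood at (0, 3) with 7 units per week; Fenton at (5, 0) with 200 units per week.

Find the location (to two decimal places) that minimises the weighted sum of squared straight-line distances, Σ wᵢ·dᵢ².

(3.11, 4.94)

The minimiser of Σwᵢ‖p−pᵢ‖² is the weighted centroid p* = (Σwᵢpᵢ)/(Σwᵢ).
Σwᵢ = 1297.
Σwᵢxᵢ = 80·7 + 80·8 + 30·1 + 900·2 + 7·0 + 200·5 = 4030.
Σwᵢyᵢ = 80·7 + 80·5 + 30·1 + 900·6 + 7·3 + 200·0 = 6411.
x* = 4030/1297 = 3.11, y* = 6411/1297 = 4.94.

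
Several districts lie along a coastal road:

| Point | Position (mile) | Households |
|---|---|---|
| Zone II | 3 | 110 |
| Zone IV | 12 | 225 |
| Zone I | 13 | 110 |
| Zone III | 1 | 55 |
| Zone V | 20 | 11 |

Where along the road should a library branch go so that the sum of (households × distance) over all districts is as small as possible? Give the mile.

x = 12

For a sum of weighted absolute distances on a line, the optimum is the weighted median (not the mean). Total weight W = 511; half-weight = 255.5.
Sort by position and accumulate weight:
  mile 1 (Zone III, w=55) → cum 55
  mile 3 (Zone II, w=110) → cum 165
  mile 12 (Zone IV, w=225) → cum 390  ≥ 255.5 → median here
  mile 13 (Zone I, w=110) → cum 500
  mile 20 (Zone V, w=11) → cum 511
Optimal location: mile 12.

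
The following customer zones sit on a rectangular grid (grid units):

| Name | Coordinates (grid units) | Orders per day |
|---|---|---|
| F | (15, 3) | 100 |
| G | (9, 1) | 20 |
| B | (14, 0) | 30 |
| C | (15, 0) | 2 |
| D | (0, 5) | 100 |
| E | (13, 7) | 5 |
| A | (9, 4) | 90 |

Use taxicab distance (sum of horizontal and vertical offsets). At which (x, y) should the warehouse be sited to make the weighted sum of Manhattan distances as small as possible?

Manhattan distance separates: Σwᵢ(|x−xᵢ|+|y−yᵢ|) = Σwᵢ|x−xᵢ| + Σwᵢ|y−yᵢ|, so x and y are optimised independently as 1-D weighted medians.
Total weight W = 347; half = 173.5.
x-coordinate, sorted with cumulative weight:
  x=0 (D, w=100) cum 100
  x=9 (G, w=20) cum 120
  x=9 (A, w=90) cum 210  ← median
  x=13 (E, w=5) cum 215
  x=14 (B, w=30) cum 245
  x=15 (F, w=100) cum 345
  x=15 (C, w=2) cum 347
⇒ x* = 9
y-coordinate, sorted with cumulative weight:
  y=0 (B, w=30) cum 30
  y=0 (C, w=2) cum 32
  y=1 (G, w=20) cum 52
  y=3 (F, w=100) cum 152
  y=4 (A, w=90) cum 242  ← median
  y=5 (D, w=100) cum 342
  y=7 (E, w=5) cum 347
⇒ y* = 4

(9, 4)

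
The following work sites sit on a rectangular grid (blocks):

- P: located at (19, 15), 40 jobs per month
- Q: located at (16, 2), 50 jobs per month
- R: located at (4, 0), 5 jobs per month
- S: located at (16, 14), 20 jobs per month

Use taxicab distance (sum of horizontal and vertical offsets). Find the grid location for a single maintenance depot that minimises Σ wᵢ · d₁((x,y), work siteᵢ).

(16, 14)

Manhattan distance separates: Σwᵢ(|x−xᵢ|+|y−yᵢ|) = Σwᵢ|x−xᵢ| + Σwᵢ|y−yᵢ|, so x and y are optimised independently as 1-D weighted medians.
Total weight W = 115; half = 57.5.
x-coordinate, sorted with cumulative weight:
  x=4 (R, w=5) cum 5
  x=16 (Q, w=50) cum 55
  x=16 (S, w=20) cum 75  ← median
  x=19 (P, w=40) cum 115
⇒ x* = 16
y-coordinate, sorted with cumulative weight:
  y=0 (R, w=5) cum 5
  y=2 (Q, w=50) cum 55
  y=14 (S, w=20) cum 75  ← median
  y=15 (P, w=40) cum 115
⇒ y* = 14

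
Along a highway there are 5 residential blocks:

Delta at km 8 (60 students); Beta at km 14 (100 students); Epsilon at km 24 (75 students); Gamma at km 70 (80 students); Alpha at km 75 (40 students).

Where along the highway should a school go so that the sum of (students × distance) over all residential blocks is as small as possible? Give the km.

x = 24

For a sum of weighted absolute distances on a line, the optimum is the weighted median (not the mean). Total weight W = 355; half-weight = 177.5.
Sort by position and accumulate weight:
  km 8 (Delta, w=60) → cum 60
  km 14 (Beta, w=100) → cum 160
  km 24 (Epsilon, w=75) → cum 235  ≥ 177.5 → median here
  km 70 (Gamma, w=80) → cum 315
  km 75 (Alpha, w=40) → cum 355
Optimal location: km 24.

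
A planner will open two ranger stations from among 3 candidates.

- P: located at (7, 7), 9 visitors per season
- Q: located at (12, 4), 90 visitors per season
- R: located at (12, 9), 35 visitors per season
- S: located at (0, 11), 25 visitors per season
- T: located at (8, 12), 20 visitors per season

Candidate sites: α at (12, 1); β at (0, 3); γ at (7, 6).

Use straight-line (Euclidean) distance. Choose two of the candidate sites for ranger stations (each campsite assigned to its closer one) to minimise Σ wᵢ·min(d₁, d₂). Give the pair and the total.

{α, γ}, total 819.8

Evaluate every pair (each demand assigned to the nearer of the two):
  {α, γ}: total = 819.8
  {β, γ}: total = 1019.4
  {α, β}: total = 1054.4
Best pair: {α, γ} with total 819.8.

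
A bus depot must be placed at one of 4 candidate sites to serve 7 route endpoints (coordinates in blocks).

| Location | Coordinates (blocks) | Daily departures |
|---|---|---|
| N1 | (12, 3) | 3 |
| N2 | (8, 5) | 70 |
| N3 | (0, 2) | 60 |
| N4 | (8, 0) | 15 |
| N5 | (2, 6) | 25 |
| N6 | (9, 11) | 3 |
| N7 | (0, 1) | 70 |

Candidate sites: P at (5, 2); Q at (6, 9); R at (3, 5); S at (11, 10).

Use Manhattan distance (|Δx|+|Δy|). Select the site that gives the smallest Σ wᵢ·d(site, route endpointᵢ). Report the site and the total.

Total weighted distance at each candidate:
  P (5, 2): total = 1453
  Q (6, 9): total = 2571
  R (3, 5): total = 1469
  S (11, 10): total = 3653
Minimum is at P with total 1453 blocks.

P, total 1453 blocks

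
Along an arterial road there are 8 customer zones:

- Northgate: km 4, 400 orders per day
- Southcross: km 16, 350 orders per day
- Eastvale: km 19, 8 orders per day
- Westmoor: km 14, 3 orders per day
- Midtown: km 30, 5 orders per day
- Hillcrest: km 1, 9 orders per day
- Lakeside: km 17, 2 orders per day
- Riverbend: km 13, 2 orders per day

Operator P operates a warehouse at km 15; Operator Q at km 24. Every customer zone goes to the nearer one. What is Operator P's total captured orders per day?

774

The indifferent point is the midpoint (15+24)/2 = 19.5; customer zones left of it (closer to Operator P at 15) go to Operator P, those right go to Operator Q.
  Hillcrest at 1 (w=9) → Operator P
  Northgate at 4 (w=400) → Operator P
  Riverbend at 13 (w=2) → Operator P
  Westmoor at 14 (w=3) → Operator P
  Southcross at 16 (w=350) → Operator P
  Lakeside at 17 (w=2) → Operator P
  Eastvale at 19 (w=8) → Operator P
  Midtown at 30 (w=5) → Operator Q
Operator P captures 774; Operator Q captures 5.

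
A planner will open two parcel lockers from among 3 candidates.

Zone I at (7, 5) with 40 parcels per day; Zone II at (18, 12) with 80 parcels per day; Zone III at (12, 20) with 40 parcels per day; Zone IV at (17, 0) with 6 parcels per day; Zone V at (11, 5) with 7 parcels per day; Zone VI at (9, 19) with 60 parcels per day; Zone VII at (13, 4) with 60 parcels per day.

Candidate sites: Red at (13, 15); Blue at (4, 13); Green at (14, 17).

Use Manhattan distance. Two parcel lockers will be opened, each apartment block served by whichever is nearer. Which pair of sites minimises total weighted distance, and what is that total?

{Red, Blue}, total 2658

Evaluate every pair (each demand assigned to the nearer of the two):
  {Red, Blue}: total = 2658
  {Red, Green}: total = 2758
  {Blue, Green}: total = 2845
Best pair: {Red, Blue} with total 2658.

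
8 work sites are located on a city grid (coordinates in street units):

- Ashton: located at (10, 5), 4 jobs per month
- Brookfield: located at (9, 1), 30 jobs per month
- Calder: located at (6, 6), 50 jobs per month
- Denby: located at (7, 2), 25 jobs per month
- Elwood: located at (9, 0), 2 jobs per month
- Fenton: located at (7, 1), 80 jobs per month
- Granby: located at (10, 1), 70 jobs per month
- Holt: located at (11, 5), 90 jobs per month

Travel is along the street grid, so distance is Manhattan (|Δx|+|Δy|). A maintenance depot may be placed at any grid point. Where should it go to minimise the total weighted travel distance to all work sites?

(9, 1)

Manhattan distance separates: Σwᵢ(|x−xᵢ|+|y−yᵢ|) = Σwᵢ|x−xᵢ| + Σwᵢ|y−yᵢ|, so x and y are optimised independently as 1-D weighted medians.
Total weight W = 351; half = 175.5.
x-coordinate, sorted with cumulative weight:
  x=6 (Calder, w=50) cum 50
  x=7 (Denby, w=25) cum 75
  x=7 (Fenton, w=80) cum 155
  x=9 (Brookfield, w=30) cum 185  ← median
  x=9 (Elwood, w=2) cum 187
  x=10 (Ashton, w=4) cum 191
  x=10 (Granby, w=70) cum 261
  x=11 (Holt, w=90) cum 351
⇒ x* = 9
y-coordinate, sorted with cumulative weight:
  y=0 (Elwood, w=2) cum 2
  y=1 (Brookfield, w=30) cum 32
  y=1 (Fenton, w=80) cum 112
  y=1 (Granby, w=70) cum 182  ← median
  y=2 (Denby, w=25) cum 207
  y=5 (Ashton, w=4) cum 211
  y=5 (Holt, w=90) cum 301
  y=6 (Calder, w=50) cum 351
⇒ y* = 1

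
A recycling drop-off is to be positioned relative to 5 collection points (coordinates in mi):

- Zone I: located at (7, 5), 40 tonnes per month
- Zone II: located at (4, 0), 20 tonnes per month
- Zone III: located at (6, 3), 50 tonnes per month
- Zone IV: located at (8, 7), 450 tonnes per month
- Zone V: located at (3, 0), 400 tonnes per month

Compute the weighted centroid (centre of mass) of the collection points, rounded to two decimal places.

(5.69, 3.65)

The minimiser of Σwᵢ‖p−pᵢ‖² is the weighted centroid p* = (Σwᵢpᵢ)/(Σwᵢ).
Σwᵢ = 960.
Σwᵢxᵢ = 40·7 + 20·4 + 50·6 + 450·8 + 400·3 = 5460.
Σwᵢyᵢ = 40·5 + 20·0 + 50·3 + 450·7 + 400·0 = 3500.
x* = 5460/960 = 5.69, y* = 3500/960 = 3.65.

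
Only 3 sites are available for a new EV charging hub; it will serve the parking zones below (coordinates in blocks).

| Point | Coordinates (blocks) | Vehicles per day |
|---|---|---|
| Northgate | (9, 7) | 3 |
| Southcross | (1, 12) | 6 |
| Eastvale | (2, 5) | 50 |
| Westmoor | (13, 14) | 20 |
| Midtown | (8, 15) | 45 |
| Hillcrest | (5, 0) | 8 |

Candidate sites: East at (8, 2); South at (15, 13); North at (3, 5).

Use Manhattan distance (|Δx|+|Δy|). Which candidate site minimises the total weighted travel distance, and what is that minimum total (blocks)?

North, total 1239 blocks

Total weighted distance at each candidate:
  East (8, 2): total = 1535
  South (15, 13): total = 1825
  North (3, 5): total = 1239
Minimum is at North with total 1239 blocks.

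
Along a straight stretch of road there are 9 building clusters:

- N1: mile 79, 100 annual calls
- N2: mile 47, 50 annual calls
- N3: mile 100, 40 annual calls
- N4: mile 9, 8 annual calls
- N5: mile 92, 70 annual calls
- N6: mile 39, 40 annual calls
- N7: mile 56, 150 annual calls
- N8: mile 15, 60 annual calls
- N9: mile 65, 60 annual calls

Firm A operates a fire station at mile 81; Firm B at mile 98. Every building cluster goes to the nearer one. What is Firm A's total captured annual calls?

468

The indifferent point is the midpoint (81+98)/2 = 89.5; building clusters left of it (closer to Firm A at 81) go to Firm A, those right go to Firm B.
  N4 at 9 (w=8) → Firm A
  N8 at 15 (w=60) → Firm A
  N6 at 39 (w=40) → Firm A
  N2 at 47 (w=50) → Firm A
  N7 at 56 (w=150) → Firm A
  N9 at 65 (w=60) → Firm A
  N1 at 79 (w=100) → Firm A
  N5 at 92 (w=70) → Firm B
  N3 at 100 (w=40) → Firm B
Firm A captures 468; Firm B captures 110.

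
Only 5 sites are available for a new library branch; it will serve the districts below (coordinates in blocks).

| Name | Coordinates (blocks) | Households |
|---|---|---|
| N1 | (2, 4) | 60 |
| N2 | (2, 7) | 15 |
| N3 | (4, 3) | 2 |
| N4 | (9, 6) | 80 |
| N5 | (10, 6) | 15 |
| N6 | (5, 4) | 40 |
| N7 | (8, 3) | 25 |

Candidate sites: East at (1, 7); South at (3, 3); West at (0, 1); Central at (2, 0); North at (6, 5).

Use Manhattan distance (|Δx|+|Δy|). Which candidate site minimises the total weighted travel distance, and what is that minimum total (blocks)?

North, total 973 blocks

Total weighted distance at each candidate:
  East (1, 7): total = 1694
  South (3, 3): total = 1312
  West (0, 1): total = 2347
  Central (2, 0): total = 2110
  North (6, 5): total = 973
Minimum is at North with total 973 blocks.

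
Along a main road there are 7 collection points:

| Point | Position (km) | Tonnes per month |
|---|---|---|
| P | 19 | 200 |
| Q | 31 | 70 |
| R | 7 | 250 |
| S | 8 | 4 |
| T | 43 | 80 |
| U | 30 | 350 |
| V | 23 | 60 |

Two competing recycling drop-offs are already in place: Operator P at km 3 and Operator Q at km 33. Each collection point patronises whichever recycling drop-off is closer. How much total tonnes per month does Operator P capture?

254

The indifferent point is the midpoint (3+33)/2 = 18; collection points left of it (closer to Operator P at 3) go to Operator P, those right go to Operator Q.
  R at 7 (w=250) → Operator P
  S at 8 (w=4) → Operator P
  P at 19 (w=200) → Operator Q
  V at 23 (w=60) → Operator Q
  U at 30 (w=350) → Operator Q
  Q at 31 (w=70) → Operator Q
  T at 43 (w=80) → Operator Q
Operator P captures 254; Operator Q captures 760.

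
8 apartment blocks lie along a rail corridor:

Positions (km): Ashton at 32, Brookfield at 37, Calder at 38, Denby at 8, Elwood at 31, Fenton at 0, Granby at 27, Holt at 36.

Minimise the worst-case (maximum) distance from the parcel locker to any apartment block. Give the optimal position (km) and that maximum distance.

The 1-center on a line is the midpoint of the two extreme points: leftmost at 0, rightmost at 38.
Optimal location = (0 + 38)/2 = 19; maximum distance = (38 − 0)/2 = 19.

location 19, max distance 19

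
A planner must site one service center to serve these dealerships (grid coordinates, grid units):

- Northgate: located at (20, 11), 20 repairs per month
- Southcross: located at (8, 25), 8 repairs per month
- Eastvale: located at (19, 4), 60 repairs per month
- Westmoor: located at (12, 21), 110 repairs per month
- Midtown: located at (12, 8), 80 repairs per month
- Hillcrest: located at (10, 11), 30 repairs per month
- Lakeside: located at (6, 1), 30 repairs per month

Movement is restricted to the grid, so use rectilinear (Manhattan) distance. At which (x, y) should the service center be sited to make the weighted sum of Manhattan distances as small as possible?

(12, 8)

Manhattan distance separates: Σwᵢ(|x−xᵢ|+|y−yᵢ|) = Σwᵢ|x−xᵢ| + Σwᵢ|y−yᵢ|, so x and y are optimised independently as 1-D weighted medians.
Total weight W = 338; half = 169.
x-coordinate, sorted with cumulative weight:
  x=6 (Lakeside, w=30) cum 30
  x=8 (Southcross, w=8) cum 38
  x=10 (Hillcrest, w=30) cum 68
  x=12 (Westmoor, w=110) cum 178  ← median
  x=12 (Midtown, w=80) cum 258
  x=19 (Eastvale, w=60) cum 318
  x=20 (Northgate, w=20) cum 338
⇒ x* = 12
y-coordinate, sorted with cumulative weight:
  y=1 (Lakeside, w=30) cum 30
  y=4 (Eastvale, w=60) cum 90
  y=8 (Midtown, w=80) cum 170  ← median
  y=11 (Northgate, w=20) cum 190
  y=11 (Hillcrest, w=30) cum 220
  y=21 (Westmoor, w=110) cum 330
  y=25 (Southcross, w=8) cum 338
⇒ y* = 8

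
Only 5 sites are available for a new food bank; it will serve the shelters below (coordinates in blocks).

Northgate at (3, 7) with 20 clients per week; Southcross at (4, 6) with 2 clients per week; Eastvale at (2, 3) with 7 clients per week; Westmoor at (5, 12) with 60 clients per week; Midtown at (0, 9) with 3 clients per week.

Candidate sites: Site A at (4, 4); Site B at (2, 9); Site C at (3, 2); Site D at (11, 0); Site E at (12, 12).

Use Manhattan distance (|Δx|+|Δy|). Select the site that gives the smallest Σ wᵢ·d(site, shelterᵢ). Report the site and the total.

Site B, total 478 blocks

Total weighted distance at each candidate:
  Site A (4, 4): total = 672
  Site B (2, 9): total = 478
  Site C (3, 2): total = 874
  Site D (11, 0): total = 1550
  Site E (12, 12): total = 906
Minimum is at Site B with total 478 blocks.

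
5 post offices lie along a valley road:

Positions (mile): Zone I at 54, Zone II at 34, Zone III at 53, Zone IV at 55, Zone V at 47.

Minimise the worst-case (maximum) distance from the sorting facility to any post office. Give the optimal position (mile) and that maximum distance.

location 44.5, max distance 10.5

The 1-center on a line is the midpoint of the two extreme points: leftmost at 34, rightmost at 55.
Optimal location = (34 + 55)/2 = 44.5; maximum distance = (55 − 34)/2 = 10.5.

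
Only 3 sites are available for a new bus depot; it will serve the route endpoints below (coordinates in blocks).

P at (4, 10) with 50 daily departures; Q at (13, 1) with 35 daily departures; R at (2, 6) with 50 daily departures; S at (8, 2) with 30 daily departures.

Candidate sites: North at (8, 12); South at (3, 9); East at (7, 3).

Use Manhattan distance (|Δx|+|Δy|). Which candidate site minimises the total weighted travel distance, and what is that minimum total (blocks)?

Total weighted distance at each candidate:
  North (8, 12): total = 1760
  South (3, 9): total = 1290
  East (7, 3): total = 1240
Minimum is at East with total 1240 blocks.

East, total 1240 blocks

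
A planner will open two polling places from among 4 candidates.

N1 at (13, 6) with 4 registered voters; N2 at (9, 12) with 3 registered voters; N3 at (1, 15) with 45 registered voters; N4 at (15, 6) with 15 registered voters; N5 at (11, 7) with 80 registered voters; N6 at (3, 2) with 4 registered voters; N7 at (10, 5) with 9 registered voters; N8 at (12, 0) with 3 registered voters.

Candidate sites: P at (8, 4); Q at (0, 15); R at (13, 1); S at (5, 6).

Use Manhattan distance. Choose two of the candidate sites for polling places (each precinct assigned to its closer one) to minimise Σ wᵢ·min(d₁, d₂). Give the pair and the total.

{P, Q}, total 794

Evaluate every pair (each demand assigned to the nearer of the two):
  {P, Q}: total = 794
  {Q, S}: total = 934
  {Q, R}: total = 959
  {P, S}: total = 1330
  {R, S}: total = 1384
  {P, R}: total = 1503
Best pair: {P, Q} with total 794.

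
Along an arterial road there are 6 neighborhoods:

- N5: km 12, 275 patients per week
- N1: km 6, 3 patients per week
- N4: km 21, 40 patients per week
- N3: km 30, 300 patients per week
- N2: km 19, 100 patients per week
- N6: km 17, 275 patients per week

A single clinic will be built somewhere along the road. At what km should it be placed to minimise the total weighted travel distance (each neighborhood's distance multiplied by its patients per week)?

For a sum of weighted absolute distances on a line, the optimum is the weighted median (not the mean). Total weight W = 993; half-weight = 496.5.
Sort by position and accumulate weight:
  km 6 (N1, w=3) → cum 3
  km 12 (N5, w=275) → cum 278
  km 17 (N6, w=275) → cum 553  ≥ 496.5 → median here
  km 19 (N2, w=100) → cum 653
  km 21 (N4, w=40) → cum 693
  km 30 (N3, w=300) → cum 993
Optimal location: km 17.

x = 17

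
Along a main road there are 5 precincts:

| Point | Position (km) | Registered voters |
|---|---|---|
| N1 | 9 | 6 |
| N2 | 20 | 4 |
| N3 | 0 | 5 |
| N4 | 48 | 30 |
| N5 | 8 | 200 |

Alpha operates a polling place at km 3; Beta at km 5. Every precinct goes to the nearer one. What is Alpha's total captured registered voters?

5

The indifferent point is the midpoint (3+5)/2 = 4; precincts left of it (closer to Alpha at 3) go to Alpha, those right go to Beta.
  N3 at 0 (w=5) → Alpha
  N5 at 8 (w=200) → Beta
  N1 at 9 (w=6) → Beta
  N2 at 20 (w=4) → Beta
  N4 at 48 (w=30) → Beta
Alpha captures 5; Beta captures 240.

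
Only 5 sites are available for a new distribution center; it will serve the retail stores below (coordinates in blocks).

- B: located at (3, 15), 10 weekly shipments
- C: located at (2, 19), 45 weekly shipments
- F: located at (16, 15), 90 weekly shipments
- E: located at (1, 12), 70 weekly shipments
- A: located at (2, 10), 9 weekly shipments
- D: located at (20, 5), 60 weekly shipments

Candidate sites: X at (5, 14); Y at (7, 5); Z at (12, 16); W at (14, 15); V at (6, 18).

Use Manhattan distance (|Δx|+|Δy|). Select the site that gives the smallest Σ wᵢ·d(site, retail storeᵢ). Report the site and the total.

W, total 3243 blocks

Total weighted distance at each candidate:
  X (5, 14): total = 3393
  Y (7, 5): total = 4485
  Z (12, 16): total = 3469
  W (14, 15): total = 3243
  V (6, 18): total = 3953
Minimum is at W with total 3243 blocks.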